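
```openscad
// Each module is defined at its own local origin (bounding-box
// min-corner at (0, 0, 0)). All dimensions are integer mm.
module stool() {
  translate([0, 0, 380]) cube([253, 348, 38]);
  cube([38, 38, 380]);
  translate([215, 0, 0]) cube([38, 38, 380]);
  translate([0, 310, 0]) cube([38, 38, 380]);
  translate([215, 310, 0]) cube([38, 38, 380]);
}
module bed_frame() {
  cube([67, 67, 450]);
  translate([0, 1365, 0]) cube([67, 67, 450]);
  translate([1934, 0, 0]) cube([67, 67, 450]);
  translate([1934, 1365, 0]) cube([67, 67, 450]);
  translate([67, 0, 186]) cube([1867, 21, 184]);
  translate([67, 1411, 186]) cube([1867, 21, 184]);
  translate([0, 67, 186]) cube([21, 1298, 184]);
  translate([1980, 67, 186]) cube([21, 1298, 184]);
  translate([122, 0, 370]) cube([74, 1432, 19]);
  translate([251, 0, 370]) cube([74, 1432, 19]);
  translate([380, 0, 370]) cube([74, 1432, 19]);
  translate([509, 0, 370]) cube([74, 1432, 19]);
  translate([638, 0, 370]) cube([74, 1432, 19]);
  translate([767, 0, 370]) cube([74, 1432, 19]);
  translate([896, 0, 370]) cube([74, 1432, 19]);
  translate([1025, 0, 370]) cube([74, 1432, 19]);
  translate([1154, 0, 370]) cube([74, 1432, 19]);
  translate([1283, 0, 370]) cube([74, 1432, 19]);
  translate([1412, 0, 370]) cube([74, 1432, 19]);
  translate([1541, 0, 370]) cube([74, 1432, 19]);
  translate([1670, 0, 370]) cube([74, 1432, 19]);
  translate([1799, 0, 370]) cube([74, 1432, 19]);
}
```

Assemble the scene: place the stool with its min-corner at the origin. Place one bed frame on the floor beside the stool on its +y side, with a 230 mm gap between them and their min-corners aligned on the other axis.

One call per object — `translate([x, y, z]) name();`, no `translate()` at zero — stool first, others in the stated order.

stool();
translate([0, 578, 0]) bed_frame();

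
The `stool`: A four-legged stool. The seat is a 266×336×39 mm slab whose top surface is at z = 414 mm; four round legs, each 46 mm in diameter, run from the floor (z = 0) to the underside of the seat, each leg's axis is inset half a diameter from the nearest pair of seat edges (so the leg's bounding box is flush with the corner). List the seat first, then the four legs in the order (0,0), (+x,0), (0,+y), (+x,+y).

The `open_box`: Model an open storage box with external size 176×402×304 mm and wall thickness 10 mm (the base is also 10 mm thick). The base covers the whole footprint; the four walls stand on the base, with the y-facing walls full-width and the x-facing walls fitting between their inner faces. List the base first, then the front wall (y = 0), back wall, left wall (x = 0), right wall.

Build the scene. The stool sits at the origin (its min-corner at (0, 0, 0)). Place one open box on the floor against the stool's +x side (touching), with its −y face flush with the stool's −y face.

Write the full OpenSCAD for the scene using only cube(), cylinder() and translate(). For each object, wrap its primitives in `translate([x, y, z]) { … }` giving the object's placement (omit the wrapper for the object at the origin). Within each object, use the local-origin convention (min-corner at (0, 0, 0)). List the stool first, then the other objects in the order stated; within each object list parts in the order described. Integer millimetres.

translate([0, 0, 375]) cube([266, 336, 39]);
translate([23, 23, 0]) cylinder(h = 375, r = 23);
translate([243, 23, 0]) cylinder(h = 375, r = 23);
translate([23, 313, 0]) cylinder(h = 375, r = 23);
translate([243, 313, 0]) cylinder(h = 375, r = 23);
translate([266, 0, 0]) {
  cube([176, 402, 10]);
  translate([0, 0, 10]) cube([176, 10, 294]);
  translate([0, 392, 10]) cube([176, 10, 294]);
  translate([0, 10, 10]) cube([10, 382, 294]);
  translate([166, 10, 10]) cube([10, 382, 294]);
}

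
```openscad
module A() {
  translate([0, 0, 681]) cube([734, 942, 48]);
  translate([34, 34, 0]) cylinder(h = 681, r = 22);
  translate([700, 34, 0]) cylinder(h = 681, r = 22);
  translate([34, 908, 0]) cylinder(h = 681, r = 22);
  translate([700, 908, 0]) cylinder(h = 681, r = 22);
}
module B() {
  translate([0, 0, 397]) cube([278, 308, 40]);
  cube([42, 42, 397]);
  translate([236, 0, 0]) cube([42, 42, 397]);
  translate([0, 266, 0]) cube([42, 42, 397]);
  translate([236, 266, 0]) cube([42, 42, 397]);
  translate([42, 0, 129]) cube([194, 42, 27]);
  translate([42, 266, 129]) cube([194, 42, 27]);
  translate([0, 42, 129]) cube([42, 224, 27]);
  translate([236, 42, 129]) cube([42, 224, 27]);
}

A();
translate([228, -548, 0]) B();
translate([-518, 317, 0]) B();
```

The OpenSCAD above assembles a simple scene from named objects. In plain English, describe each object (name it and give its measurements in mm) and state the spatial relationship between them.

A is a table with a 734×942 mm rectangular top, 48 mm thick, top surface at z = 729 mm, supported by four round legs of 44 mm diameter, each leg's bounding box inset 12 mm from the nearest pair of top edges, running from the floor.

B is a four-legged stool. The seat is 278×308 mm, 40 mm thick, top at z = 437 mm. It stands on four square legs, each 42×42 mm in cross-section, from z = 0 to the seat underside, each flush with a corner of the seat. Four stretchers, 42 mm wide and 27 mm tall, connect adjacent legs with their undersides at z = 129 mm, each running between the inner faces of the legs it joins and aligned with the legs' outer faces on the other axis.

Two stools sit around the table at the −y, −x sides.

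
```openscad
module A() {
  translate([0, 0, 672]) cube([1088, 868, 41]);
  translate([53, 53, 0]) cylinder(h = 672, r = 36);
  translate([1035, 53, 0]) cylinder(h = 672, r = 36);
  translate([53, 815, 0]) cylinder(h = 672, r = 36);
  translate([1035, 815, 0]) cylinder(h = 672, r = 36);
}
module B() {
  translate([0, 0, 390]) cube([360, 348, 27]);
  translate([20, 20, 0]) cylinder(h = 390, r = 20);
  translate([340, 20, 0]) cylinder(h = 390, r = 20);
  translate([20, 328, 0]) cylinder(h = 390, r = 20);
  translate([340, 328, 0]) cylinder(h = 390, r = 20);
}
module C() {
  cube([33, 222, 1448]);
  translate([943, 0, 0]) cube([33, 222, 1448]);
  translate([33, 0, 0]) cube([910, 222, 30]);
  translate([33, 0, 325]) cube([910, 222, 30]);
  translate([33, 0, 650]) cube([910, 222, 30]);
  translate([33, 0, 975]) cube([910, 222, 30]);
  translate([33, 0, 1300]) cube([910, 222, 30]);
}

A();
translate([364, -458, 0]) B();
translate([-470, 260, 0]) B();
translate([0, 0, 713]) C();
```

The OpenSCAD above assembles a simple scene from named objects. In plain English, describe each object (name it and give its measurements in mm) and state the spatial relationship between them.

A is a table: top 1088 mm (x) × 868 mm (y), 41 mm thick, upper face at z = 713 mm, on four round legs of 72 mm diameter, each leg's bounding box inset 17 mm from the nearest pair of top edges, running from z = 0 to the bottom of the top.

B is a four-legged stool. The seat is 360×348 mm, 27 mm thick, top at z = 417 mm. It stands on four round legs, each 40 mm in diameter, from z = 0 to the seat underside, each leg's axis is inset half a diameter from the nearest pair of seat edges (so the leg's bounding box is flush with the corner).

C is an open bookshelf. Two side panels, each 33 mm thick, 222 mm deep and 1448 mm tall, stand 976 mm apart (outside-to-outside). Between them sit 5 shelves, each 30 mm thick and 222 mm deep, spanning the full gap between the sides. The bottom shelf rests on the floor (its underside at z = 0) and the clear gap between one shelf's top and the next shelf's underside is 295 mm.

Two stools sit around the table at the −y, −x sides. The bookshelf is on top of the table.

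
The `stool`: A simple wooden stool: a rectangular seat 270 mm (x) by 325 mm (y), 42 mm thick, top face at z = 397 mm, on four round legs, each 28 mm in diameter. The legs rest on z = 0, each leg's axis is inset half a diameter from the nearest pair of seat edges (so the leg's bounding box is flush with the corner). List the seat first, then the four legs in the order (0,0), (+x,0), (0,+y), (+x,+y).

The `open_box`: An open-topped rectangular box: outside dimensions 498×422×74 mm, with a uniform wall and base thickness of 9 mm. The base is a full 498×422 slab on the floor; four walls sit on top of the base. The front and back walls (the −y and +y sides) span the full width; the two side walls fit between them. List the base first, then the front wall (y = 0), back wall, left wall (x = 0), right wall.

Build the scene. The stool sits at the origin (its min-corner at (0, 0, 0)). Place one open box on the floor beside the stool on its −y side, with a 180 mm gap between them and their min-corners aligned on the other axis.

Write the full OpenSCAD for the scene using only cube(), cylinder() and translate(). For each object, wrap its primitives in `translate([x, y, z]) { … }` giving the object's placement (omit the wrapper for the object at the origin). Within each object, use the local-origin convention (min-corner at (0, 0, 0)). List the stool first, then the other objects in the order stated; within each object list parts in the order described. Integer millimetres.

translate([0, 0, 355]) cube([270, 325, 42]);
translate([14, 14, 0]) cylinder(h = 355, r = 14);
translate([256, 14, 0]) cylinder(h = 355, r = 14);
translate([14, 311, 0]) cylinder(h = 355, r = 14);
translate([256, 311, 0]) cylinder(h = 355, r = 14);
translate([0, -602, 0]) {
  cube([498, 422, 9]);
  translate([0, 0, 9]) cube([498, 9, 65]);
  translate([0, 413, 9]) cube([498, 9, 65]);
  translate([0, 9, 9]) cube([9, 404, 65]);
  translate([489, 9, 9]) cube([9, 404, 65]);
}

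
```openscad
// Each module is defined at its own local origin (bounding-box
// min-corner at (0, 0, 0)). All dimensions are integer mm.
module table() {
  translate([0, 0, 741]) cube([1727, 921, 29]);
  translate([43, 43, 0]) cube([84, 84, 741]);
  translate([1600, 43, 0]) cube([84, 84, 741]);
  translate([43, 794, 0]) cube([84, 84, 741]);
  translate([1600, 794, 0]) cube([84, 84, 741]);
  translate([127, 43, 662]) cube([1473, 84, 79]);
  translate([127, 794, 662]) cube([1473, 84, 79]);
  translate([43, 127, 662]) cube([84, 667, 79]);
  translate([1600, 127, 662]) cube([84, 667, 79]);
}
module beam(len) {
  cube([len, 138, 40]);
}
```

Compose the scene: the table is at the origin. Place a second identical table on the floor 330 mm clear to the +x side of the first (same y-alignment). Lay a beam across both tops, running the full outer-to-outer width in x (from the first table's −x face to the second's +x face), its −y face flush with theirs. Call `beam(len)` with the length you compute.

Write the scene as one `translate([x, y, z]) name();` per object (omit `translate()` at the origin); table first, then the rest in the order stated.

table();
translate([2057, 0, 0]) table();
translate([0, 0, 770]) beam(3784);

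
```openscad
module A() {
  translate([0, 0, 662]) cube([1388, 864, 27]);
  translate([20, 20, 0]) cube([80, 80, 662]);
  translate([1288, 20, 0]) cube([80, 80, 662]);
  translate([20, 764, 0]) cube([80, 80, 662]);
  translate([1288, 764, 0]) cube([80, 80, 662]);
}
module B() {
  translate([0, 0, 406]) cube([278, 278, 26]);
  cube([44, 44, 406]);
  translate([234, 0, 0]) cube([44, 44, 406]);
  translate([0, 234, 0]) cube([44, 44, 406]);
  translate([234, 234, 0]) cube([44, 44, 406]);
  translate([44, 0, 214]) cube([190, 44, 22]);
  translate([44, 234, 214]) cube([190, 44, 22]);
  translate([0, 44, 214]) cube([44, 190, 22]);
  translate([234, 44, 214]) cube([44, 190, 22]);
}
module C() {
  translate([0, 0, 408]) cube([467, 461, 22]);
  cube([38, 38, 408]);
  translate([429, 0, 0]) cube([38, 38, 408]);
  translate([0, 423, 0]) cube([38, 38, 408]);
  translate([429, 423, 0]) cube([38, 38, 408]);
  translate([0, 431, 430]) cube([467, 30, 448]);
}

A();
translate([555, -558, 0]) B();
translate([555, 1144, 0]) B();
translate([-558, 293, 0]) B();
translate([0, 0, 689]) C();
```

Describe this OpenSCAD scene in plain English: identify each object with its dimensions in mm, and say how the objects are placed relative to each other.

A is a table with a 1388×864 mm rectangular top, 27 mm thick, top surface at z = 689 mm, supported by four 80×80 mm square legs, each inset 20 mm from the nearest pair of top edges, running from the floor.

B is a simple wooden stool: a rectangular seat 278 mm (x) by 278 mm (y), 26 mm thick, top face at z = 432 mm, on four square legs, each 44×44 mm in cross-section. The legs rest on z = 0, each flush with a corner of the seat. Four stretchers, 44 mm wide and 22 mm tall, connect adjacent legs with their undersides at z = 214 mm, each running between the inner faces of the legs it joins and aligned with the legs' outer faces on the other axis.

C is a chair. The seat is a 467×461×22 mm slab with its top at z = 430 mm, on four 38×38 mm corner legs (flush with the seat edges, standing on z = 0). A flat backrest 30 mm thick, 448 mm tall, spans the full seat width and rises from the seat top along its +y edge, rear face flush with the rear of the seat.

Three stools sit around the table at the −y, +y, −x sides. The chair is on top of the table.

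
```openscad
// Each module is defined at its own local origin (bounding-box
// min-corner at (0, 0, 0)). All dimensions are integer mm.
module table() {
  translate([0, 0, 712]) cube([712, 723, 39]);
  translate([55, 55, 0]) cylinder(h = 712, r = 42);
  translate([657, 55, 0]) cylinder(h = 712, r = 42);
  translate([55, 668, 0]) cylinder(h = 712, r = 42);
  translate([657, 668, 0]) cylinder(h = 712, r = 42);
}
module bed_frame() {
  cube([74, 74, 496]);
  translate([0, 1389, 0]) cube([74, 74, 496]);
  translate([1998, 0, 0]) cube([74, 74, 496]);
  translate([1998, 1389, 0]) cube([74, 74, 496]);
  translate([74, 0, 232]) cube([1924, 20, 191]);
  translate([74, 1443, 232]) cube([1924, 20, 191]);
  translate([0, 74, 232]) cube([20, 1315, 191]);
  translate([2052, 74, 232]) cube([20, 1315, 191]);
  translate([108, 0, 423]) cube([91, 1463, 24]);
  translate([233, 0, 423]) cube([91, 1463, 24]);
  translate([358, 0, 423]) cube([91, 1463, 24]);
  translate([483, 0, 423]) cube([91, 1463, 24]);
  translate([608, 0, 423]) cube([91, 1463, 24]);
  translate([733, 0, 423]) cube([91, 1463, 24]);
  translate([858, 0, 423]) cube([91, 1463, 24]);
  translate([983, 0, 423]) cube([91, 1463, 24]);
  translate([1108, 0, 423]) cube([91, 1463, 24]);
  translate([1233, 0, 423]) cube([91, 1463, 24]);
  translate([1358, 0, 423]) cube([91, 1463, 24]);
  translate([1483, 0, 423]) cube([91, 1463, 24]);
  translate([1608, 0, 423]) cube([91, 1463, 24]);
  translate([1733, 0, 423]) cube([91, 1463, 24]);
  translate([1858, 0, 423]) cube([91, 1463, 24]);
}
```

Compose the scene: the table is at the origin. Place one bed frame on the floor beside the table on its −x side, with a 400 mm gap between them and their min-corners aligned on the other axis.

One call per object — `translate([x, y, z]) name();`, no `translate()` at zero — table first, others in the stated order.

table();
translate([-2472, 0, 0]) bed_frame();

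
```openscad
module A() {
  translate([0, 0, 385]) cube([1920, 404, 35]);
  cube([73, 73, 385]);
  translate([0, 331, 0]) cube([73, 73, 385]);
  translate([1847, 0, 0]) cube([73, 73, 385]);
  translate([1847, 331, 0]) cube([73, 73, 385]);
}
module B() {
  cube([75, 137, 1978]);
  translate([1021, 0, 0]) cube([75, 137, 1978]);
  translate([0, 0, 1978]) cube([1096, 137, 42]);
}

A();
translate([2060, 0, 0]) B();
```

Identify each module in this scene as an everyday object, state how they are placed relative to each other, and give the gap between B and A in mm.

The door frame's nearest face is 140 mm from the bench's +x face.

A is a bench. B is a door frame. The door frame is on the floor beside the bench on its +x side. The gap between the door frame and the bench is 140 mm.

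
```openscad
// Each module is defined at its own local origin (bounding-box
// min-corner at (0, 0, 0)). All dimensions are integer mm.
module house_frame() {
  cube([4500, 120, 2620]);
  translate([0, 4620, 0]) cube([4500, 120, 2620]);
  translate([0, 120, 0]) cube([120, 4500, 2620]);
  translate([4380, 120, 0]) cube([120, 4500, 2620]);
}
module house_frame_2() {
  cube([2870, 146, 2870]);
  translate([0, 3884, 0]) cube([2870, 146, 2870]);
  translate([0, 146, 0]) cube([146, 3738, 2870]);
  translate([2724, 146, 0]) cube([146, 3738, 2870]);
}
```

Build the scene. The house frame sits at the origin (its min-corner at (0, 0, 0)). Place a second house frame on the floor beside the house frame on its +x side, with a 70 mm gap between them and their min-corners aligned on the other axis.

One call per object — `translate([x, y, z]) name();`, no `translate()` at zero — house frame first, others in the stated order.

house_frame();
translate([4570, 0, 0]) house_frame_2();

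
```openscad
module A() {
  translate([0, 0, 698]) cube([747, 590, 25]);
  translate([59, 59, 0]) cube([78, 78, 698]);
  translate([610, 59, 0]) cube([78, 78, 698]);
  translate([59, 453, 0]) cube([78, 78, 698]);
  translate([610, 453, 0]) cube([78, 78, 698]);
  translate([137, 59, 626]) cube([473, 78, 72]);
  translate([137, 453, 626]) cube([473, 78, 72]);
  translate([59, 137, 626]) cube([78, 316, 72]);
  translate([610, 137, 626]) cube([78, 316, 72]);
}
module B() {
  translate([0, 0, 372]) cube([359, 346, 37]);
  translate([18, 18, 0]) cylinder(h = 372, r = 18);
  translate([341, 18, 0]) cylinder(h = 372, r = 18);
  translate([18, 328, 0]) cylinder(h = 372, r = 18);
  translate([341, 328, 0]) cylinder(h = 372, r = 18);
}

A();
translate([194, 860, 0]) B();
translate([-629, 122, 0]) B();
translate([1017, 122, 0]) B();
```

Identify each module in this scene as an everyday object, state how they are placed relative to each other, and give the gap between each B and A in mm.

A is a table. B is a stool. Three stools sit around the table at the +y, −x, +x sides. The gap between each stool and the table is 270 mm.

Each stool's nearest face is 270 mm from the table's bounding box.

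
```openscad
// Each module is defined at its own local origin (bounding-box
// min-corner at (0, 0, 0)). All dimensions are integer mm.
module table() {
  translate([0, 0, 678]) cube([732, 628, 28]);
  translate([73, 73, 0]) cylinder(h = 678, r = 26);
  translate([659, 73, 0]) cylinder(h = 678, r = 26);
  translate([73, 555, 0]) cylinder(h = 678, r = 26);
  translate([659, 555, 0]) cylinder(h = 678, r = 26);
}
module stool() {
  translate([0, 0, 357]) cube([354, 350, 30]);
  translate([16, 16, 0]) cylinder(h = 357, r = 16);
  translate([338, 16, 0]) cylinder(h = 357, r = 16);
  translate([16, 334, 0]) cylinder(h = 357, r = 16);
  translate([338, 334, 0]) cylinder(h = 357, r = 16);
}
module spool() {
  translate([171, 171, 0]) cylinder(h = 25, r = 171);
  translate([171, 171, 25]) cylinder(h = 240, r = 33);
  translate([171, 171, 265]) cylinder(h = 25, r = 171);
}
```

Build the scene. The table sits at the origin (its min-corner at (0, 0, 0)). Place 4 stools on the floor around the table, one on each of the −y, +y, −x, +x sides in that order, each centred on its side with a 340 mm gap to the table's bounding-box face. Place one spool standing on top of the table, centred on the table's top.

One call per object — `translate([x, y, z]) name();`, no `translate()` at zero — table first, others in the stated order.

table();
translate([189, -690, 0]) stool();
translate([189, 968, 0]) stool();
translate([-694, 139, 0]) stool();
translate([1072, 139, 0]) stool();
translate([195, 143, 706]) spool();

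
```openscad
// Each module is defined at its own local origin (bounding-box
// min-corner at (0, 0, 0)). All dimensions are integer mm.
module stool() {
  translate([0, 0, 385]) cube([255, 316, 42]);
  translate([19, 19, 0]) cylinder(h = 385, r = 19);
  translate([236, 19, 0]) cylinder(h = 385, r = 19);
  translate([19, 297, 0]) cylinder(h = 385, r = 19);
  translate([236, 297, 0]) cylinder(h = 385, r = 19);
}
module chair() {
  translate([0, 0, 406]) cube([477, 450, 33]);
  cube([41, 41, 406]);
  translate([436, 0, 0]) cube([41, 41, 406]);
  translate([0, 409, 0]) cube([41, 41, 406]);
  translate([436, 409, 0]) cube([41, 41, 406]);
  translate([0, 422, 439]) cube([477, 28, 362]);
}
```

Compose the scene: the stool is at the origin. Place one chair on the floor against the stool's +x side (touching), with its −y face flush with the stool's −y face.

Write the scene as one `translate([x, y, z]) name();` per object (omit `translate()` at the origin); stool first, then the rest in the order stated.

stool();
translate([255, 0, 0]) chair();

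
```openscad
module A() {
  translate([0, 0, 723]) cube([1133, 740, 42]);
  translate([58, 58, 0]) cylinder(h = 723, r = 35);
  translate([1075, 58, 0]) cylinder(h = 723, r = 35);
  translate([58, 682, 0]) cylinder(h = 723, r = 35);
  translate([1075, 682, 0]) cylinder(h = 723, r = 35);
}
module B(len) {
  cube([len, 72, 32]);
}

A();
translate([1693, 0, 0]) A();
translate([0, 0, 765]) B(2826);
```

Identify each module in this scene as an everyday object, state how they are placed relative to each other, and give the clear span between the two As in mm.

A is a table. B is a beam. A beam spans the tops of two tables. The clear span between the two tables is 560 mm.

Second table starts at x = 1693; first ends at x = 1133; clear span = 1693 − 1133 = 560 mm.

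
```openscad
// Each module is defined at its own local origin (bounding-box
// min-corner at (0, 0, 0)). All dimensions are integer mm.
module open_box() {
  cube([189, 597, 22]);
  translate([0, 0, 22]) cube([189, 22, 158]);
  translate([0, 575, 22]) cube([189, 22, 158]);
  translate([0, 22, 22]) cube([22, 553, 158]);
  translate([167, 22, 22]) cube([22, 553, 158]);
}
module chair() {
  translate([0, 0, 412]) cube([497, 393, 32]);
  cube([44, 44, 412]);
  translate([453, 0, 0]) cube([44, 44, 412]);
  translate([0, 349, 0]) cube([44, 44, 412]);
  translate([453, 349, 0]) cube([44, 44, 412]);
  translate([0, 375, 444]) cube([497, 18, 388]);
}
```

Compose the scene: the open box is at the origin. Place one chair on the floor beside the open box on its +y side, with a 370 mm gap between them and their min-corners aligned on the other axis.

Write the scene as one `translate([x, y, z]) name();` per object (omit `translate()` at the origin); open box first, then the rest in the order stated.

open_box();
translate([0, 967, 0]) chair();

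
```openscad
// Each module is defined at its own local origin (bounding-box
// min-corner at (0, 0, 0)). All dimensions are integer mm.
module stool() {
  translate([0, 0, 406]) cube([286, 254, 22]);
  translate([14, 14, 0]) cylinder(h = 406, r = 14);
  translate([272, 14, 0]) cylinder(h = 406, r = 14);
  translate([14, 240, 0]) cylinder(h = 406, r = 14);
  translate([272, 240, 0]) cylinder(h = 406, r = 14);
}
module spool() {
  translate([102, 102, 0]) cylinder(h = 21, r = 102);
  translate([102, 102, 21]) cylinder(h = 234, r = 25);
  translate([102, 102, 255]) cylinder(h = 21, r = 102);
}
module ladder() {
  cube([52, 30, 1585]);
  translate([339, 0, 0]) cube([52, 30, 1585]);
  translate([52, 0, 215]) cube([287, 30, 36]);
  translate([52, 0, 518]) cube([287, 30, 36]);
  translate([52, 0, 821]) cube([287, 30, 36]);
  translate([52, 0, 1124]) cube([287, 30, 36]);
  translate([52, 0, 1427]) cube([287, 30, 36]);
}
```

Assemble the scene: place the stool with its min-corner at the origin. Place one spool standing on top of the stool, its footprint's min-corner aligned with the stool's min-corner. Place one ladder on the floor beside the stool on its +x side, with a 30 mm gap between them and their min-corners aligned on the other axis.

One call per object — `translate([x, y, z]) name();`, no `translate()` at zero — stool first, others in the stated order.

stool();
translate([0, 0, 428]) spool();
translate([316, 0, 0]) ladder();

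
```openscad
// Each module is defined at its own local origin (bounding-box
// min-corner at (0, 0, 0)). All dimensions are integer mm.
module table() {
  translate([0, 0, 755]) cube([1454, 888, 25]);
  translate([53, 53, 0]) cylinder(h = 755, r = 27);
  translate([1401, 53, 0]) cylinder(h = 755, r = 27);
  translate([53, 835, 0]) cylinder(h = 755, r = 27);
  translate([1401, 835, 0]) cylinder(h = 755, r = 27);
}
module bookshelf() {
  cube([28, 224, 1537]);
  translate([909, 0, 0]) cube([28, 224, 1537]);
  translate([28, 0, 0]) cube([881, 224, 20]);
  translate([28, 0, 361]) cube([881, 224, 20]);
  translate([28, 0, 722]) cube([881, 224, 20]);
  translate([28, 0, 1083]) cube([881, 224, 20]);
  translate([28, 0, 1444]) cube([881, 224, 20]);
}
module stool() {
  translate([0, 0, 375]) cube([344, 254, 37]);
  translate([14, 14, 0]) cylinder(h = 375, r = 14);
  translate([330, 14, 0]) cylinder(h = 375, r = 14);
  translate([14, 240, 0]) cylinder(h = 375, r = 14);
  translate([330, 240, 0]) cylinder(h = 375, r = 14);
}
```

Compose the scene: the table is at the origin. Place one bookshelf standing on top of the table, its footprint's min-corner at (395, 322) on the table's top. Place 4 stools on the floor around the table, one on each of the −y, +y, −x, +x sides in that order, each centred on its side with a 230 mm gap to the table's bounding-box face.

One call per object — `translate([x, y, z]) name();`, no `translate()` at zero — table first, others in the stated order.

table();
translate([395, 322, 780]) bookshelf();
translate([555, -484, 0]) stool();
translate([555, 1118, 0]) stool();
translate([-574, 317, 0]) stool();
translate([1684, 317, 0]) stool();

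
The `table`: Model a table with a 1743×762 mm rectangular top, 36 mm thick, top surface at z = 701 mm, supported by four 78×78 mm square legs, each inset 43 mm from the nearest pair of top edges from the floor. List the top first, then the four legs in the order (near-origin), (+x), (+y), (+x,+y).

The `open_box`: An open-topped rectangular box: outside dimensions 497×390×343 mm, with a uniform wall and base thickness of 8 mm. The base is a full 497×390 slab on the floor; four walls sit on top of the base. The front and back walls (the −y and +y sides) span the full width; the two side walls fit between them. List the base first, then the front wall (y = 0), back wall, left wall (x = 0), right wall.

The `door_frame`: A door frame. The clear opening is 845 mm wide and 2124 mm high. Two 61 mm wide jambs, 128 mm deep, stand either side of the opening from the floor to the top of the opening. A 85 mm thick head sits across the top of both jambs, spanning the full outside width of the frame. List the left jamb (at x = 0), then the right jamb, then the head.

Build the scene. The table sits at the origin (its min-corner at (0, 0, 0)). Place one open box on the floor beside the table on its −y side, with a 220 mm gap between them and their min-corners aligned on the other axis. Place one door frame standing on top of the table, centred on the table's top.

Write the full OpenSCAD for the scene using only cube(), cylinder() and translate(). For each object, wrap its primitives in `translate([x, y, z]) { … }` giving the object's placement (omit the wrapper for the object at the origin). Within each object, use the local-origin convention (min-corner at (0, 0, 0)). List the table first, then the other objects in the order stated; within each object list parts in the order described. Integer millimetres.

translate([0, 0, 665]) cube([1743, 762, 36]);
translate([43, 43, 0]) cube([78, 78, 665]);
translate([1622, 43, 0]) cube([78, 78, 665]);
translate([43, 641, 0]) cube([78, 78, 665]);
translate([1622, 641, 0]) cube([78, 78, 665]);
translate([0, -610, 0]) {
  cube([497, 390, 8]);
  translate([0, 0, 8]) cube([497, 8, 335]);
  translate([0, 382, 8]) cube([497, 8, 335]);
  translate([0, 8, 8]) cube([8, 374, 335]);
  translate([489, 8, 8]) cube([8, 374, 335]);
}
translate([388, 317, 701]) {
  cube([61, 128, 2124]);
  translate([906, 0, 0]) cube([61, 128, 2124]);
  translate([0, 0, 2124]) cube([967, 128, 85]);
}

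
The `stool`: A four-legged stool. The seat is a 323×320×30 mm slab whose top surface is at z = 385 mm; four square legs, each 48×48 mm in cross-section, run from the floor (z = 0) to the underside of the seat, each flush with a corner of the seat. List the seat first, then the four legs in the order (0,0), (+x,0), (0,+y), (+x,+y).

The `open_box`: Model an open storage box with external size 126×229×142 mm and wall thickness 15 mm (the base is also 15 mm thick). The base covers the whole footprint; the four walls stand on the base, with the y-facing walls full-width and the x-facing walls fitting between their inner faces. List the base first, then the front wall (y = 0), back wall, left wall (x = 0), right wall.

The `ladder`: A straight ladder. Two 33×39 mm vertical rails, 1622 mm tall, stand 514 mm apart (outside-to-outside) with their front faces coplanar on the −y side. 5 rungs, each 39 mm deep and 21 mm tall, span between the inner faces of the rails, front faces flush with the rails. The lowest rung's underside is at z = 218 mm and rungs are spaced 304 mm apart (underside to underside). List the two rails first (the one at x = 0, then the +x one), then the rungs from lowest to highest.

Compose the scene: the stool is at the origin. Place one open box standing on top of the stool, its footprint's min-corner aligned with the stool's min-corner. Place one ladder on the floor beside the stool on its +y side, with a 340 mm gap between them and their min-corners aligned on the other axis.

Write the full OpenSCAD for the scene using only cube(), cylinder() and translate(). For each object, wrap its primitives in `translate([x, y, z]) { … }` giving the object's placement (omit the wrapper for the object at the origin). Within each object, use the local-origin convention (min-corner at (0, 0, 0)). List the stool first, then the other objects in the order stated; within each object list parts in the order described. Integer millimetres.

translate([0, 0, 355]) cube([323, 320, 30]);
cube([48, 48, 355]);
translate([275, 0, 0]) cube([48, 48, 355]);
translate([0, 272, 0]) cube([48, 48, 355]);
translate([275, 272, 0]) cube([48, 48, 355]);
translate([0, 0, 385]) {
  cube([126, 229, 15]);
  translate([0, 0, 15]) cube([126, 15, 127]);
  translate([0, 214, 15]) cube([126, 15, 127]);
  translate([0, 15, 15]) cube([15, 199, 127]);
  translate([111, 15, 15]) cube([15, 199, 127]);
}
translate([0, 660, 0]) {
  cube([33, 39, 1622]);
  translate([481, 0, 0]) cube([33, 39, 1622]);
  translate([33, 0, 218]) cube([448, 39, 21]);
  translate([33, 0, 522]) cube([448, 39, 21]);
  translate([33, 0, 826]) cube([448, 39, 21]);
  translate([33, 0, 1130]) cube([448, 39, 21]);
  translate([33, 0, 1434]) cube([448, 39, 21]);
}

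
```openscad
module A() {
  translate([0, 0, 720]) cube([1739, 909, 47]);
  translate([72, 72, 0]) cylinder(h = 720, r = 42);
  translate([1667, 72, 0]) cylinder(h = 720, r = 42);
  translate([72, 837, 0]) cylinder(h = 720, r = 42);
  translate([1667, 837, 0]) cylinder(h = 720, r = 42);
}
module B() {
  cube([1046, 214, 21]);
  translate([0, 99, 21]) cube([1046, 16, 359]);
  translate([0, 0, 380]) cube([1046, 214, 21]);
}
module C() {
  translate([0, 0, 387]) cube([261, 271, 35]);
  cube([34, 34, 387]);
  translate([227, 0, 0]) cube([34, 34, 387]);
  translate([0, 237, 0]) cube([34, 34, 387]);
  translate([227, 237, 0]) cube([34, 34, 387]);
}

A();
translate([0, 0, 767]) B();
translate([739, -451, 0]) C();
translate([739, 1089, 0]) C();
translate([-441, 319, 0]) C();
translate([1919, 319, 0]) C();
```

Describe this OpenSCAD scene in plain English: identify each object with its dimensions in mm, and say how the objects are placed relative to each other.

A is a table: top 1739 mm (x) × 909 mm (y), 47 mm thick, upper face at z = 767 mm, on four round legs of 84 mm diameter, each leg's bounding box inset 30 mm from the nearest pair of top edges, running from z = 0 to the bottom of the top.

B is an I-beam lying along x, 1046 mm long. Overall section height 401 mm. Two flanges 214 mm wide (y) and 21 mm thick, one on the floor and one at the top; a web 16 mm thick runs between them, centred on the flange width.

C is a four-legged stool. The seat is a 261×271×35 mm slab whose top surface is at z = 422 mm; four square legs, each 34×34 mm in cross-section, run from the floor (z = 0) to the underside of the seat, each flush with a corner of the seat.

The I-beam is on top of the table. Four stools sit around the table at the −y, +y, −x, +x sides.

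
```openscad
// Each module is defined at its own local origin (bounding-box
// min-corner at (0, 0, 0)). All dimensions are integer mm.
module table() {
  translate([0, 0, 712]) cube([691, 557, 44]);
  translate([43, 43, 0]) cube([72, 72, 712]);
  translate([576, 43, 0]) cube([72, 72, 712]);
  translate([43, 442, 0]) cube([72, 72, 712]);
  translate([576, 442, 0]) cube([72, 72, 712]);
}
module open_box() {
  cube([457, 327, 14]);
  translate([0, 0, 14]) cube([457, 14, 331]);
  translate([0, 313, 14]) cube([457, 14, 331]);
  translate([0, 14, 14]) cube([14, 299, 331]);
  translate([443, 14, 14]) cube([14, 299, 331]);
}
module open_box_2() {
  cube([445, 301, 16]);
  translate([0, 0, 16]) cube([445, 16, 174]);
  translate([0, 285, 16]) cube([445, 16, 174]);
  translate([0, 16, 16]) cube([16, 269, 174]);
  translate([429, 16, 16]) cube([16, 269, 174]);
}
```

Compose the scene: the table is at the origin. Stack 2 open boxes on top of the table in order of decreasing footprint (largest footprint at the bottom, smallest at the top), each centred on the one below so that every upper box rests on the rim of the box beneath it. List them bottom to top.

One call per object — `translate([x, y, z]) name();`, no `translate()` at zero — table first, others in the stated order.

table();
translate([117, 115, 756]) open_box();
translate([123, 128, 1101]) open_box_2();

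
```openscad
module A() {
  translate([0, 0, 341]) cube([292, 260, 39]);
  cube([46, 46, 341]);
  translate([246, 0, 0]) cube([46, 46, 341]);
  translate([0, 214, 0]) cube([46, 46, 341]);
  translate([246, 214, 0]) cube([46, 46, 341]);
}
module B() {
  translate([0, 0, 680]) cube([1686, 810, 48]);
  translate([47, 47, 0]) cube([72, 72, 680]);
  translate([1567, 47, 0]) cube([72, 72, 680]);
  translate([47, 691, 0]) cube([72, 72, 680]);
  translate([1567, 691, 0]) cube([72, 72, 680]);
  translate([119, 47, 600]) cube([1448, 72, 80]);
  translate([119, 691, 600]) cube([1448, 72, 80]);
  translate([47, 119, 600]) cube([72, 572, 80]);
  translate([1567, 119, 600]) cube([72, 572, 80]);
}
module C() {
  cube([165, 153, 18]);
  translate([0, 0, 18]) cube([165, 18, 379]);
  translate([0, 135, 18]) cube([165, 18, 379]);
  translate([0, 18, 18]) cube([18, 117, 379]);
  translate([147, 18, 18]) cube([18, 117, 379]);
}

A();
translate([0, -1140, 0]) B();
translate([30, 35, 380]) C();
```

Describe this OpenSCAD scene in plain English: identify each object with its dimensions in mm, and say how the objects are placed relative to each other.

A is a four-legged stool. The seat is a 292×260×39 mm slab whose top surface is at z = 380 mm; four square legs, each 46×46 mm in cross-section, run from the floor (z = 0) to the underside of the seat, each flush with a corner of the seat.

B is a table: top 1686 mm (x) × 810 mm (y), 48 mm thick, upper face at z = 728 mm, on four 72×72 mm square legs, each inset 47 mm from the nearest pair of top edges, running from z = 0 to the bottom of the top. Four apron rails, 72 mm thick and 80 mm tall, run between adjacent legs with their top edges flush with the underside of the top and their outer faces flush with the legs' outer faces.

C is an open-topped rectangular box: outside dimensions 165×153×397 mm, with a uniform wall and base thickness of 18 mm. The base is a full 165×153 slab on the floor; four walls sit on top of the base. The front and back walls (the −y and +y sides) span the full width; the two side walls fit between them.

The table is on the floor beside the stool on its −y side. The open box is on top of the stool.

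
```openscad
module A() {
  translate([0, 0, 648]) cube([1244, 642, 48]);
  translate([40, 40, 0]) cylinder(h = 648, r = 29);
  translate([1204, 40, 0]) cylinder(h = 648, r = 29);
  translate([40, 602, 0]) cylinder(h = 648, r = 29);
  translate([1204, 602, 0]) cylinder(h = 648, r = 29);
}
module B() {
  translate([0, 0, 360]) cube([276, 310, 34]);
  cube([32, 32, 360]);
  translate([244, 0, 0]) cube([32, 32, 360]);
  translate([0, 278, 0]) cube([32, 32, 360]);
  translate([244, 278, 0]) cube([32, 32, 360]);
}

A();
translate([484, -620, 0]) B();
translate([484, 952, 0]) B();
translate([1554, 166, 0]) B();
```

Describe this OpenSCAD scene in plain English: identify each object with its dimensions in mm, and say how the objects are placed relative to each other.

A is a table with a 1244×642 mm rectangular top, 48 mm thick, top surface at z = 696 mm, supported by four round legs of 58 mm diameter, each leg's bounding box inset 11 mm from the nearest pair of top edges, running from the floor.

B is a simple wooden stool: a rectangular seat 276 mm (x) by 310 mm (y), 34 mm thick, top face at z = 394 mm, on four square legs, each 32×32 mm in cross-section. The legs rest on z = 0, each flush with a corner of the seat.

Three stools sit around the table at the −y, +y, +x sides.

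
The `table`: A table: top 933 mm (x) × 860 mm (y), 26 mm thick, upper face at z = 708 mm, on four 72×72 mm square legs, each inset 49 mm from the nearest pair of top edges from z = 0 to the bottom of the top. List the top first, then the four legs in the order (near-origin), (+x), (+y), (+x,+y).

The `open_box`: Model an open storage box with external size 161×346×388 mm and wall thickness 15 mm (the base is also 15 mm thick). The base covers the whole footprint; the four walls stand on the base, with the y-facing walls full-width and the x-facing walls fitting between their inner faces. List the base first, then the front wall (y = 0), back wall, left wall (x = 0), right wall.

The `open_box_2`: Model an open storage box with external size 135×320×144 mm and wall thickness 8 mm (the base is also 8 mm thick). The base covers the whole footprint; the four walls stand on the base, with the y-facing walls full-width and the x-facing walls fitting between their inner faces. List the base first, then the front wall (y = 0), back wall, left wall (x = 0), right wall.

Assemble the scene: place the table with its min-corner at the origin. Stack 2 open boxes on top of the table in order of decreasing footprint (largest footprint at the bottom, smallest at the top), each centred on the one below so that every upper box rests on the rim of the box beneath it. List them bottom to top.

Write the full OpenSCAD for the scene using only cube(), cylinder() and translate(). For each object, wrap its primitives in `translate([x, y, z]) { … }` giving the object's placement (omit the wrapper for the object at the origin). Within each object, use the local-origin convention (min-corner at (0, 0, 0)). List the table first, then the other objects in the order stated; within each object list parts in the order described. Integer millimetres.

translate([0, 0, 682]) cube([933, 860, 26]);
translate([49, 49, 0]) cube([72, 72, 682]);
translate([812, 49, 0]) cube([72, 72, 682]);
translate([49, 739, 0]) cube([72, 72, 682]);
translate([812, 739, 0]) cube([72, 72, 682]);
translate([386, 257, 708]) {
  cube([161, 346, 15]);
  translate([0, 0, 15]) cube([161, 15, 373]);
  translate([0, 331, 15]) cube([161, 15, 373]);
  translate([0, 15, 15]) cube([15, 316, 373]);
  translate([146, 15, 15]) cube([15, 316, 373]);
}
translate([399, 270, 1096]) {
  cube([135, 320, 8]);
  translate([0, 0, 8]) cube([135, 8, 136]);
  translate([0, 312, 8]) cube([135, 8, 136]);
  translate([0, 8, 8]) cube([8, 304, 136]);
  translate([127, 8, 8]) cube([8, 304, 136]);
}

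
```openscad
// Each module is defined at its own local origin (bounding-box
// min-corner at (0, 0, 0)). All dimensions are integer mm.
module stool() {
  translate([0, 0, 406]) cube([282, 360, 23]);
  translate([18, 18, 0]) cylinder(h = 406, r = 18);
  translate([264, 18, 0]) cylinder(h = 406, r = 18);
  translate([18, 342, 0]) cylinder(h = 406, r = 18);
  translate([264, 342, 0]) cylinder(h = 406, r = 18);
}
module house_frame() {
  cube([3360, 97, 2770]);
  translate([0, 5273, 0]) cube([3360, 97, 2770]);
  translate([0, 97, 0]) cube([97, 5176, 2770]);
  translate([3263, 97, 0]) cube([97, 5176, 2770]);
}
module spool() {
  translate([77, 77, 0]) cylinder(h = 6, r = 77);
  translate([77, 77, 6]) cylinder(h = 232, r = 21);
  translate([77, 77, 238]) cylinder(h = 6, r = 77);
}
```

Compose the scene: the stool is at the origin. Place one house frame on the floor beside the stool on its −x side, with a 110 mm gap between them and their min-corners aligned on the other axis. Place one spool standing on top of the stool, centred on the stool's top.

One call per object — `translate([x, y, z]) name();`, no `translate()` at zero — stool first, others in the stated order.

stool();
translate([-3470, 0, 0]) house_frame();
translate([64, 103, 429]) spool();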